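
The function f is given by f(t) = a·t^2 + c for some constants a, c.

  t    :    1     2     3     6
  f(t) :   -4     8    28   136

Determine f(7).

From f(1) = -4 and f(2) = 8: 1a + c = -4 and 4a + c = 8.
Subtracting: 3a = 12, so a = 4; then c = -4 − 4·1 = -8.
So f(t) = 4t² − 8, and f(7) = 188.

188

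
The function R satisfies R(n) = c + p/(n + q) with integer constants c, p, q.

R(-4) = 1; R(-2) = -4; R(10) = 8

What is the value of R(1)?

26

(R(n) − c)(n + q) = p for each data point; the three points give a linear system in c and q, then p follows.
Solving: c = 6, q = 0, p = 20, so R(n) = 6 + 20/(n + 0).
Then R(1) = 6 + 20/1 = 26.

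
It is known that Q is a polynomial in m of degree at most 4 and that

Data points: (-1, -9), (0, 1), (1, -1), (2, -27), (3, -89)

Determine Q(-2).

Write Q(m) = am^4 + bm³ + cm² + dm + e; the 5 given values yield a linear system in the 5 coefficients.
Solving, the leading coefficient vanishes, and Q(m) = -2m³ - 6m² + 6m + 1.
Then Q(-2) = -19.

-19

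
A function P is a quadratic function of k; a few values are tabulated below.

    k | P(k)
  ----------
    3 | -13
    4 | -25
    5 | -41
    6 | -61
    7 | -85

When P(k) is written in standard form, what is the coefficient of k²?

-2

First differences: -12, -16, -20, -24. Second differences: -4, -4, -4.
Level-2 differences are constant, so P has degree 2.
Fitting a degree-2 polynomial gives P(k) = -2k² + 2k - 1.
The coefficient of k² is -2.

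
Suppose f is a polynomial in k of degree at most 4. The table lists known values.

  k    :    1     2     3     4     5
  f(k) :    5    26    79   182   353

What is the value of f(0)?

Write f(k) = ak^4 + bk³ + ck² + dk + e; the 5 given values yield a linear system in the 5 coefficients.
Solving, the leading coefficient vanishes, and f(k) = 3k³ - 2k² + 6k - 2.
Then f(0) = -2.

-2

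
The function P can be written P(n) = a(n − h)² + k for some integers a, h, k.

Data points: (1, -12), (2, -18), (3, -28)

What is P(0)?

First differences -6, -10; second difference -4 = 2a, so a = -2.
Expanding, the n-coefficient is −2ah = 4h; matching it to the data gives h = 0, and then k = -10.
So P(n) = -2(n + 0)² − 10.
P(0) = -2·0² − 10 = -10.

-10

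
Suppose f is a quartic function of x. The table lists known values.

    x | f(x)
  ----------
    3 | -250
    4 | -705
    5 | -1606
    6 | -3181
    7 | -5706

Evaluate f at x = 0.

-1

Write f(x) = ax^4 + bx³ + cx² + dx + e; the 5 given values yield a linear system in the 5 coefficients.
Solving, f(x) = -2x^4 - 2x³ - 5x² + 4x - 1.
Then f(0) = -1.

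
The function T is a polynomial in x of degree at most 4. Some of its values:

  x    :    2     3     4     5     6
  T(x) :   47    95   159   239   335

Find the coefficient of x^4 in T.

0

Write T(x) = ax^4 + bx³ + cx² + dx + e; the 5 given values yield a linear system in the 5 coefficients.
Solving, the top 2 coefficients vanish, and T(x) = 8x² + 8x - 1.
The coefficient of x^4 is 0.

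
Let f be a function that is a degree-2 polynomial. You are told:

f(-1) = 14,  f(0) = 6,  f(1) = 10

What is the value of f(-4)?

Write f(m) = am² + bm + c; the 3 given values yield a linear system in the 3 coefficients.
Solving, f(m) = 6m² - 2m + 6.
Then f(-4) = 110.

110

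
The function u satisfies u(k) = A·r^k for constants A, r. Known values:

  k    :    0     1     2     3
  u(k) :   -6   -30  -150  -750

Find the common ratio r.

Consecutive ratio: -30/(-6) = 5, and -150/(-30) = 5, so r = 5.
Then A·5^0 = -6 gives A = -6, and u(k) = -6·5^k.

5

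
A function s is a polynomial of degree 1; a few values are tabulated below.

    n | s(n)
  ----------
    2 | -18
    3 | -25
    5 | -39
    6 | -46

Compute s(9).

-67

Write s(n) = an + b; the 4 given values yield a linear system in the 2 coefficients.
Solving, s(n) = -7n - 4.
Then s(9) = -67.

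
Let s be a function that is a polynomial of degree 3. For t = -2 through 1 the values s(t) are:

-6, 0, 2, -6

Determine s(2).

-30

Write s(t) = at³ + bt² + ct + d; the 4 given values yield a linear system in the 4 coefficients.
Solving, s(t) = -t³ - 5t² - 2t + 2.
Then s(2) = -30.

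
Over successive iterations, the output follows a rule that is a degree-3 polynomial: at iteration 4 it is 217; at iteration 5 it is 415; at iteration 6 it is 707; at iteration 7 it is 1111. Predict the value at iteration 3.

Write the value at m as g(m).
Write g(m) = am³ + bm² + cm + d; the 4 given values yield a linear system in the 4 coefficients.
Solving, g(m) = 3m³ + 2m² - 3m + 5.
Then g(3) = 95.

95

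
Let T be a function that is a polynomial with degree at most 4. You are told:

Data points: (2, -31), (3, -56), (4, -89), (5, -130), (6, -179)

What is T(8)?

First differences: -25, -33, -41, -49. Second differences: -8, -8, -8.
Level-2 differences are constant, so T has degree 2.
Fitting a degree-2 polynomial gives T(k) = -4k² - 5k - 5.
Then T(8) = -301.

-301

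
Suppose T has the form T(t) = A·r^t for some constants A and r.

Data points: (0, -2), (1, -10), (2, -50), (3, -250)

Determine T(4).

Consecutive ratio: -10/(-2) = 5, and -50/(-10) = 5, so r = 5.
Then A·5^0 = -2 gives A = -2, and T(t) = -2·5^t.
T(4) = -2·5^4 = -1250.

-1250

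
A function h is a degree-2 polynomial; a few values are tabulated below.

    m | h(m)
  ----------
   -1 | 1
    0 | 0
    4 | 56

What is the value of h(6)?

120

Write h(m) = am² + bm + c; the 3 given values yield a linear system in the 3 coefficients.
Solving, h(m) = 3m² + 2m.
Then h(6) = 120.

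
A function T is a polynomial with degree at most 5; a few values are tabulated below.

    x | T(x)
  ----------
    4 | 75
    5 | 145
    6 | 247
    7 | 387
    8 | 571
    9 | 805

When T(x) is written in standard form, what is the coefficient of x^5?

0

First differences: 70, 102, 140, 184, 234. Second differences: 32, 38, 44, 50. Third differences: 6, 6, 6.
Level-3 differences are constant, so T has degree 3.
Fitting a degree-3 polynomial gives T(x) = x³ + x² - 5.
The coefficient of x^5 is 0.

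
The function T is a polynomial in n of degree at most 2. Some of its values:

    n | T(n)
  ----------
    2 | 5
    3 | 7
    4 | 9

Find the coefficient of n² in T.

0

First differences: 2, 2.
Level-1 differences are constant, so T has degree 1.
Fitting a degree-1 polynomial gives T(n) = 2n + 1.
The coefficient of n² is 0.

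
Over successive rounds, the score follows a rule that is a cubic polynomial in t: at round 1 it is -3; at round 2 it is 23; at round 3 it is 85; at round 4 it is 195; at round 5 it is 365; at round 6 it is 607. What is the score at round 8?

1355

Write the value at t as g(t).
First differences: 26, 62, 110, 170, 242. Second differences: 36, 48, 60, 72. Third differences: 12, 12, 12.
Level-3 differences are constant, so g has degree 3.
Fitting a degree-3 polynomial gives g(t) = 2t³ + 6t² - 6t - 5.
Then g(8) = 1355.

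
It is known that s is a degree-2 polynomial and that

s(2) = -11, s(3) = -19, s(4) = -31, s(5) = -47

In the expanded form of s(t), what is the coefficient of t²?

-2

First differences: -8, -12, -16. Second differences: -4, -4.
Level-2 differences are constant, so s has degree 2.
Fitting a degree-2 polynomial gives s(t) = -2t² + 2t - 7.
The coefficient of t² is -2.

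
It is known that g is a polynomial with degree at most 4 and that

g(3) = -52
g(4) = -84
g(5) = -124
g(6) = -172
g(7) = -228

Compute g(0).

-4

Write g(k) = ak^4 + bk³ + ck² + dk + e; the 5 given values yield a linear system in the 5 coefficients.
Solving, the top 2 coefficients vanish, and g(k) = -4k² - 4k - 4.
Then g(0) = -4.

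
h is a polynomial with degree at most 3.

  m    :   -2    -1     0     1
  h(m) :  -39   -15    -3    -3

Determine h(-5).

-183

First differences: 24, 12, 0. Second differences: -12, -12.
Level-2 differences are constant, so h has degree 2.
Fitting a degree-2 polynomial gives h(m) = -6m² + 6m - 3.
Then h(-5) = -183.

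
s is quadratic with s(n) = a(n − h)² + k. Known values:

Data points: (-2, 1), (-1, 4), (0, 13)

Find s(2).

First differences 3, 9; second difference 6 = 2a, so a = 3.
Expanding, the n-coefficient is −2ah = -6h; matching it to the data gives h = -2, and then k = 1.
So s(n) = 3(n + 2)² + 1.
s(2) = 3·4² + 1 = 49.

49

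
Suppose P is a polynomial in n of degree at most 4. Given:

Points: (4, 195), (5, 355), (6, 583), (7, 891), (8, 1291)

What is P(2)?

First differences: 160, 228, 308, 400. Second differences: 68, 80, 92. Third differences: 12, 12.
Level-3 differences are constant, so P has degree 3.
Fitting a degree-3 polynomial gives P(n) = 2n³ + 4n² + 2n - 5.
Then P(2) = 31.

31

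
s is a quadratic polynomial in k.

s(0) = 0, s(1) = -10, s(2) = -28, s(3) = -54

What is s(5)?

Write s(k) = ak² + bk + c; the 4 given values yield a linear system in the 3 coefficients.
Solving, s(k) = -4k² - 6k.
Then s(5) = -130.

-130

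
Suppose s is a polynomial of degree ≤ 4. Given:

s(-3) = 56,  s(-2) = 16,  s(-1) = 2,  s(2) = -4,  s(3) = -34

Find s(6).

Write s(m) = am^4 + bm³ + cm² + dm + e; the 5 given values yield a linear system in the 5 coefficients.
Solving, the leading coefficient vanishes, and s(m) = -2m³ + m² + 3m + 2.
Then s(6) = -376.

-376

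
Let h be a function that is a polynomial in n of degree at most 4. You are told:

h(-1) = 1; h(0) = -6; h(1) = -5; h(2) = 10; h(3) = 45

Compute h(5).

199

First differences: -7, 1, 15, 35. Second differences: 8, 14, 20. Third differences: 6, 6.
Level-3 differences are constant, so h has degree 3.
Fitting a degree-3 polynomial gives h(n) = n³ + 4n² - 4n - 6.
Then h(5) = 199.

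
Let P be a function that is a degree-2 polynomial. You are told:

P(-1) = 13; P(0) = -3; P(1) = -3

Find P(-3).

93

Write P(k) = ak² + bk + c; the 3 given values yield a linear system in the 3 coefficients.
Solving, P(k) = 8k² - 8k - 3.
Then P(-3) = 93.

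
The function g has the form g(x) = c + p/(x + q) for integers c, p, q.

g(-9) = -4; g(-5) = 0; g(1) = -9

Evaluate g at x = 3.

(g(x) − c)(x + q) = p for each data point; the three points give a linear system in c and q, then p follows.
Solving: c = -6, q = 3, p = -12, so g(x) = -6 − 12/(x + 3).
Then g(3) = -6 − 12/6 = -8.

-8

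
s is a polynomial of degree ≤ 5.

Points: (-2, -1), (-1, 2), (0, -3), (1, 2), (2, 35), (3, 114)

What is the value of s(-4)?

Write s(m) = am^5 + bm^4 + cm³ + dm² + em + p; the 6 given values yield a linear system in the 6 coefficients.
Solving, the top 2 coefficients vanish, and s(m) = 3m³ + 5m² - 3m - 3.
Then s(-4) = -103.

-103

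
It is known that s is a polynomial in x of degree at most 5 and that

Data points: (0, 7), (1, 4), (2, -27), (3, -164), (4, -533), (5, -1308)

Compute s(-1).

12

First differences: -3, -31, -137, -369, -775. Second differences: -28, -106, -232, -406. Third differences: -78, -126, -174. Fourth differences: -48, -48.
Level-4 differences are constant, so s has degree 4.
Fitting a degree-4 polynomial gives s(x) = -2x^4 - x³ + 3x² - 3x + 7.
Then s(-1) = 12.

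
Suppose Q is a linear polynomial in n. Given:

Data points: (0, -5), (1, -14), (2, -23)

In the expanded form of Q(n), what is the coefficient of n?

-9

First differences: -9, -9.
Level-1 differences are constant, so Q has degree 1.
Fitting a degree-1 polynomial gives Q(n) = -9n - 5.
The coefficient of n is -9.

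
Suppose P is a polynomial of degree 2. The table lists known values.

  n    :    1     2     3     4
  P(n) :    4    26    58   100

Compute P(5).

152

First differences: 22, 32, 42. Second differences: 10, 10.
Level-2 differences are constant, so P has degree 2.
Fitting a degree-2 polynomial gives P(n) = 5n² + 7n - 8.
Then P(5) = 152.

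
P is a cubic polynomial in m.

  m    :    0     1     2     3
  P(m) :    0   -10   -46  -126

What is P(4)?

Write P(m) = am³ + bm² + cm + d; the 4 given values yield a linear system in the 4 coefficients.
Solving, P(m) = -3m³ - 4m² - 3m.
Then P(4) = -268.

-268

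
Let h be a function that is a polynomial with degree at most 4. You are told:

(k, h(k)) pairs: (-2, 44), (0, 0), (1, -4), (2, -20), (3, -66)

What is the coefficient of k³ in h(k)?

-3

Write h(k) = ak^4 + bk³ + ck² + dk + e; the 5 given values yield a linear system in the 5 coefficients.
Solving, the leading coefficient vanishes, and h(k) = -3k³ + 3k² - 4k.
The coefficient of k³ is -3.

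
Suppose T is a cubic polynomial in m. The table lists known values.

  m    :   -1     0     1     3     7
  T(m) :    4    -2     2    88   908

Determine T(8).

1318

Write T(m) = am³ + bm² + cm + d; the 5 given values yield a linear system in the 4 coefficients.
Solving, T(m) = 2m³ + 5m² - 3m - 2.
Then T(8) = 1318.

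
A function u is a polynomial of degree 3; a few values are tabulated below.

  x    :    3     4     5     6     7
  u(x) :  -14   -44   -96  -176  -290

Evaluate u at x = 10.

First differences: -30, -52, -80, -114. Second differences: -22, -28, -34. Third differences: -6, -6.
Level-3 differences are constant, so u has degree 3.
Fitting a degree-3 polynomial gives u(x) = -x³ + x² + 4.
Then u(10) = -896.

-896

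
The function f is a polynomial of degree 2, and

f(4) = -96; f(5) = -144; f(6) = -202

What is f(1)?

-12

Write f(t) = at² + bt + c; the 3 given values yield a linear system in the 3 coefficients.
Solving, f(t) = -5t² - 3t - 4.
Then f(1) = -12.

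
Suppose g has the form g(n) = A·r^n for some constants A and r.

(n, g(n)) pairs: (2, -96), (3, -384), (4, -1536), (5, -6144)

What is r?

Consecutive ratio: -384/(-96) = 4, and -1536/(-384) = 4, so r = 4.
Then A·4^2 = -96 gives A = -6, and g(n) = -6·4^n.

4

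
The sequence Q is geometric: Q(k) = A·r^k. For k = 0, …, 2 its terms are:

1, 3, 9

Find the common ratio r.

3

Consecutive ratio: 3/1 = 3, and 9/3 = 3, so r = 3.
Then A·3^0 = 1 gives A = 1, and Q(k) = 1·3^k.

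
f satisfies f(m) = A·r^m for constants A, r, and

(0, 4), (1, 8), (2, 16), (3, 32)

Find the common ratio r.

Consecutive ratio: 8/4 = 2, and 16/8 = 2, so r = 2.
Then A·2^0 = 4 gives A = 4, and f(m) = 4·2^m.

2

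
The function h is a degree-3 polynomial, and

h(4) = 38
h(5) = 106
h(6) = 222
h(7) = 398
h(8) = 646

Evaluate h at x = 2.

-2

First differences: 68, 116, 176, 248. Second differences: 48, 60, 72. Third differences: 12, 12.
Level-3 differences are constant, so h has degree 3.
Fitting a degree-3 polynomial gives h(x) = 2x³ - 6x² + 6.
Then h(2) = -2.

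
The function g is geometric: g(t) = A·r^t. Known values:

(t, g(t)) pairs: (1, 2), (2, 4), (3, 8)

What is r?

2

Consecutive ratio: 4/2 = 2, and 8/4 = 2, so r = 2.
Then A·2^1 = 2 gives A = 1, and g(t) = 1·2^t.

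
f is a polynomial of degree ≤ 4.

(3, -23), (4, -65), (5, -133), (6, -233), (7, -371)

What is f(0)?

First differences: -42, -68, -100, -138. Second differences: -26, -32, -38. Third differences: -6, -6.
Level-3 differences are constant, so f has degree 3.
Fitting a degree-3 polynomial gives f(x) = -x³ - x² + 2x + 7.
The constant term is f(0) = 7.

7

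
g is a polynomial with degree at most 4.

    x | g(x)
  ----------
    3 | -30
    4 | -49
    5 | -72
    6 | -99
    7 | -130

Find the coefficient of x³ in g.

First differences: -19, -23, -27, -31. Second differences: -4, -4, -4.
Level-2 differences are constant, so g has degree 2.
Fitting a degree-2 polynomial gives g(x) = -2x² - 5x + 3.
The coefficient of x³ is 0.

0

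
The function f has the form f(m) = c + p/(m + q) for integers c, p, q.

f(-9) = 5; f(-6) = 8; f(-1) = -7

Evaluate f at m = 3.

-1

(f(m) − c)(m + q) = p for each data point; the three points give a linear system in c and q, then p follows.
Solving: c = 2, q = 3, p = -18, so f(m) = 2 − 18/(m + 3).
Then f(3) = 2 − 18/6 = -1.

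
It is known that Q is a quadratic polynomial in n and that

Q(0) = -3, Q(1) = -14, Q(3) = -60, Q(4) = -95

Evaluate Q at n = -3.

Write Q(n) = an² + bn + c; the 4 given values yield a linear system in the 3 coefficients.
Solving, Q(n) = -4n² - 7n - 3.
Then Q(-3) = -18.

-18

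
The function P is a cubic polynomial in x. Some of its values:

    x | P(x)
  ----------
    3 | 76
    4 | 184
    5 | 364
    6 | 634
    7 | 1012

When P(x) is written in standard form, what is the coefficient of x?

First differences: 108, 180, 270, 378. Second differences: 72, 90, 108. Third differences: 18, 18.
Level-3 differences are constant, so P has degree 3.
Fitting a degree-3 polynomial gives P(x) = 3x³ - 3x + 4.
The coefficient of x is -3.

-3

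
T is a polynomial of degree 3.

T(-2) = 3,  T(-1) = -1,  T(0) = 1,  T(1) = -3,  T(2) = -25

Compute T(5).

First differences: -4, 2, -4, -22. Second differences: 6, -6, -18. Third differences: -12, -12.
Level-3 differences are constant, so T has degree 3.
Fitting a degree-3 polynomial gives T(t) = -2t³ - 3t² + t + 1.
Then T(5) = -319.

-319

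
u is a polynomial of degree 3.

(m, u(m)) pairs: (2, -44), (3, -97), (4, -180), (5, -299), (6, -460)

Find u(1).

Write u(m) = am³ + bm² + cm + d; the 5 given values yield a linear system in the 4 coefficients.
Solving, u(m) = -m³ - 6m² - 4m - 4.
Then u(1) = -15.

-15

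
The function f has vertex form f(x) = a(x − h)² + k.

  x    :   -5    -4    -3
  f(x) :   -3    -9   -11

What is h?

First differences -6, -2; second difference 4 = 2a, so a = 2.
Expanding, the x-coefficient is −2ah = -4h; matching it to the data gives h = -3, and then k = -11.
So f(x) = 2(x + 3)² − 11.
Hence h = -3.

-3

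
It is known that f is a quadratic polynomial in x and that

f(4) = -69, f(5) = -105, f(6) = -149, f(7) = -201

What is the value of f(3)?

First differences: -36, -44, -52. Second differences: -8, -8.
Level-2 differences are constant, so f has degree 2.
Fitting a degree-2 polynomial gives f(x) = -4x² - 5.
Then f(3) = -41.

-41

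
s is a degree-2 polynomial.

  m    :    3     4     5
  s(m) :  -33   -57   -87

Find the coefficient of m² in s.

Write s(m) = am² + bm + c; the 3 given values yield a linear system in the 3 coefficients.
Solving, s(m) = -3m² - 3m + 3.
The coefficient of m² is -3.

-3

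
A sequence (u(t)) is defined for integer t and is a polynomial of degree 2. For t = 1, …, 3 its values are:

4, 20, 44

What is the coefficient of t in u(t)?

4

Write u(t) = at² + bt + c; the 3 given values yield a linear system in the 3 coefficients.
Solving, u(t) = 4t² + 4t - 4.
The coefficient of t is 4.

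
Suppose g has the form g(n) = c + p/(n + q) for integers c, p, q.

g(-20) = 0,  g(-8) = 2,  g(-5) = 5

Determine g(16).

(g(n) − c)(n + q) = p for each data point; the three points give a linear system in c and q, then p follows.
Solving: c = -1, q = 2, p = -18, so g(n) = -1 − 18/(n + 2).
Then g(16) = -1 − 18/18 = -2.

-2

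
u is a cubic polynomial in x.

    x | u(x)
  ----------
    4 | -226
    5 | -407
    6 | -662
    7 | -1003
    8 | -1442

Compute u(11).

-3467

First differences: -181, -255, -341, -439. Second differences: -74, -86, -98. Third differences: -12, -12.
Level-3 differences are constant, so u has degree 3.
Fitting a degree-3 polynomial gives u(x) = -2x³ - 7x² + 4x - 2.
Then u(11) = -3467.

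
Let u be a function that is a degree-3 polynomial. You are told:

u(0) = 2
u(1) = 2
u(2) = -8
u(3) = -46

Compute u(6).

Write u(x) = ax³ + bx² + cx + d; the 4 given values yield a linear system in the 4 coefficients.
Solving, u(x) = -3x³ + 4x² - x + 2.
Then u(6) = -508.

-508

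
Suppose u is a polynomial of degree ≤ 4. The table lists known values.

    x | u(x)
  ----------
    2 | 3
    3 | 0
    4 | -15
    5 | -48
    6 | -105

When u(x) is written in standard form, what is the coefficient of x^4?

First differences: -3, -15, -33, -57. Second differences: -12, -18, -24. Third differences: -6, -6.
Level-3 differences are constant, so u has degree 3.
Fitting a degree-3 polynomial gives u(x) = -x³ + 3x² + x - 3.
The coefficient of x^4 is 0.

0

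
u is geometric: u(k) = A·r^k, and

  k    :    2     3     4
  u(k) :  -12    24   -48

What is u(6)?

-192

Consecutive ratio: 24/(-12) = -2, and -48/24 = -2, so r = -2.
Then A·(-2)^2 = -12 gives A = -3, and u(k) = -3·(-2)^k.
u(6) = -3·(-2)^6 = -192.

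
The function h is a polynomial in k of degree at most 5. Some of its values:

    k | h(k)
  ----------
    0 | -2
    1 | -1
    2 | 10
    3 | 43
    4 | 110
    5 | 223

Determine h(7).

Write h(k) = ak^5 + bk^4 + ck³ + dk² + ek + p; the 6 given values yield a linear system in the 6 coefficients.
Solving, the top 2 coefficients vanish, and h(k) = 2k³ - k² - 2.
Then h(7) = 635.

635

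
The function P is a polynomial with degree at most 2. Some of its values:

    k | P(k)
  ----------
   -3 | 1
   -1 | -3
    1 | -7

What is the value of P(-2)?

-1

Write P(k) = ak² + bk + c; the 3 given values yield a linear system in the 3 coefficients.
Solving, the leading coefficient vanishes, and P(k) = -2k - 5.
Then P(-2) = -1.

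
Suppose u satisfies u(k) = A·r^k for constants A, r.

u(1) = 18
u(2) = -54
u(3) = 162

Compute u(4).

Consecutive ratio: -54/18 = -3, and 162/(-54) = -3, so r = -3.
Then A·(-3)^1 = 18 gives A = -6, and u(k) = -6·(-3)^k.
u(4) = -6·(-3)^4 = -486.

-486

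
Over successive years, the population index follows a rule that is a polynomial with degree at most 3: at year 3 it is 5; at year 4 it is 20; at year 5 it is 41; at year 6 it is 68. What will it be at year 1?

-7

Write the value at x as u(x).
First differences: 15, 21, 27. Second differences: 6, 6.
Level-2 differences are constant, so u has degree 2.
Fitting a degree-2 polynomial gives u(x) = 3x² - 6x - 4.
Then u(1) = -7.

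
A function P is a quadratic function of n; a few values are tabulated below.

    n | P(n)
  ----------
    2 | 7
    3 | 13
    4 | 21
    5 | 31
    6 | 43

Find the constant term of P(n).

1

First differences: 6, 8, 10, 12. Second differences: 2, 2, 2.
Level-2 differences are constant, so P has degree 2.
Fitting a degree-2 polynomial gives P(n) = n² + n + 1.
The constant term is P(0) = 1.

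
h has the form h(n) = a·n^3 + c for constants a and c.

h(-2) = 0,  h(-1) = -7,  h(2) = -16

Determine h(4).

From h(-2) = 0 and h(-1) = -7: -8a + c = 0 and -1a + c = -7.
Subtracting: 7a = -7, so a = -1; then c = 0 − (-1)·(-8) = -8.
So h(n) = -1n³ − 8, and h(4) = -72.

-72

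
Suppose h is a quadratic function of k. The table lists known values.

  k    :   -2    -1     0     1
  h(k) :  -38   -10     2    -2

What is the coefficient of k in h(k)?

4

Write h(k) = ak² + bk + c; the 4 given values yield a linear system in the 3 coefficients.
Solving, h(k) = -8k² + 4k + 2.
The coefficient of k is 4.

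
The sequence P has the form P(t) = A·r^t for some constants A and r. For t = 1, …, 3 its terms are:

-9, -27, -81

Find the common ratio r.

Consecutive ratio: -27/(-9) = 3, and -81/(-27) = 3, so r = 3.
Then A·3^1 = -9 gives A = -3, and P(t) = -3·3^t.

3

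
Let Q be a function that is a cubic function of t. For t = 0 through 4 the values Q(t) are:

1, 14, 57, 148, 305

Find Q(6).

889

Write Q(t) = at³ + bt² + ct + d; the 5 given values yield a linear system in the 4 coefficients.
Solving, Q(t) = 3t³ + 6t² + 4t + 1.
Then Q(6) = 889.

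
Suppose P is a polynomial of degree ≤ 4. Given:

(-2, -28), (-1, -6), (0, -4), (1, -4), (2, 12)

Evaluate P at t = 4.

Write P(t) = at^4 + bt³ + ct² + dt + e; the 5 given values yield a linear system in the 5 coefficients.
Solving, the leading coefficient vanishes, and P(t) = 3t³ - t² - 2t - 4.
Then P(4) = 164.

164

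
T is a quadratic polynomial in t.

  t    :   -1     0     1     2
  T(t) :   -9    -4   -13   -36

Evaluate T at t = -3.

First differences: 5, -9, -23. Second differences: -14, -14.
Level-2 differences are constant, so T has degree 2.
Fitting a degree-2 polynomial gives T(t) = -7t² - 2t - 4.
Then T(-3) = -61.

-61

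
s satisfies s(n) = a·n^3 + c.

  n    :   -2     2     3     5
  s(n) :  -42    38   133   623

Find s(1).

3

From s(-2) = -42 and s(2) = 38: -8a + c = -42 and 8a + c = 38.
Subtracting: 16a = 80, so a = 5; then c = -42 − 5·(-8) = -2.
So s(n) = 5n³ − 2, and s(1) = 3.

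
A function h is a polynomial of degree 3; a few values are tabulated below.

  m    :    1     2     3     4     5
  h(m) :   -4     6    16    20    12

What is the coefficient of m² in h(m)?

First differences: 10, 10, 4, -8. Second differences: 0, -6, -12. Third differences: -6, -6.
Level-3 differences are constant, so h has degree 3.
Fitting a degree-3 polynomial gives h(m) = -m³ + 6m² - m - 8.
The coefficient of m² is 6.

6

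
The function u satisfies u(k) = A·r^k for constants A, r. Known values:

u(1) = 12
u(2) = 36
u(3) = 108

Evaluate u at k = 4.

Consecutive ratio: 36/12 = 3, and 108/36 = 3, so r = 3.
Then A·3^1 = 12 gives A = 4, and u(k) = 4·3^k.
u(4) = 4·3^4 = 324.

324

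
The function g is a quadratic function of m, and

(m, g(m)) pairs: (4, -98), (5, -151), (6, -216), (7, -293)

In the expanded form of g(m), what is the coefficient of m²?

-6

Write g(m) = am² + bm + c; the 4 given values yield a linear system in the 3 coefficients.
Solving, g(m) = -6m² + m - 6.
The coefficient of m² is -6.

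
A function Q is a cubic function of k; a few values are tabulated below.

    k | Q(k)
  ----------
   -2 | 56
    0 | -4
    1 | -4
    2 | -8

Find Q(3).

-34

Write Q(k) = ak³ + bk² + ck + d; the 4 given values yield a linear system in the 4 coefficients.
Solving, Q(k) = -3k³ + 7k² - 4k - 4.
Then Q(3) = -34.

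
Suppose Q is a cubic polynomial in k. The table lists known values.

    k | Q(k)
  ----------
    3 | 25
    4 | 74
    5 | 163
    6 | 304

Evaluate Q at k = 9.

1159

Write Q(k) = ak³ + bk² + ck + d; the 4 given values yield a linear system in the 4 coefficients.
Solving, Q(k) = 2k³ - 4k² + 3k - 2.
Then Q(9) = 1159.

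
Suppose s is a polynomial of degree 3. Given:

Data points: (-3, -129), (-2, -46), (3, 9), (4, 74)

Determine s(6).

Write s(x) = ax³ + bx² + cx + d; the 4 given values yield a linear system in the 4 coefficients.
Solving, s(x) = 3x³ - 6x² - 4x - 6.
Then s(6) = 402.

402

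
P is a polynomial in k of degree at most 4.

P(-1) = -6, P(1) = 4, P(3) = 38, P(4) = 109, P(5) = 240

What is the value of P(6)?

449

Write P(k) = ak^4 + bk³ + ck² + dk + e; the 5 given values yield a linear system in the 5 coefficients.
Solving, the leading coefficient vanishes, and P(k) = 3k³ - 6k² + 2k + 5.
Then P(6) = 449.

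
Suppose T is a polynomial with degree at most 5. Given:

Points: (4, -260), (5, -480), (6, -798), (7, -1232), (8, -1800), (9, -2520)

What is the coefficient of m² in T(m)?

-4

First differences: -220, -318, -434, -568, -720. Second differences: -98, -116, -134, -152. Third differences: -18, -18, -18.
Level-3 differences are constant, so T has degree 3.
Fitting a degree-3 polynomial gives T(m) = -3m³ - 4m² - m.
The coefficient of m² is -4.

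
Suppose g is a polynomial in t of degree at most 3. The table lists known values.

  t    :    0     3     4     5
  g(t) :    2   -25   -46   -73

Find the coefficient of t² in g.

-3

Write g(t) = at³ + bt² + ct + d; the 4 given values yield a linear system in the 4 coefficients.
Solving, the leading coefficient vanishes, and g(t) = -3t² + 2.
The coefficient of t² is -3.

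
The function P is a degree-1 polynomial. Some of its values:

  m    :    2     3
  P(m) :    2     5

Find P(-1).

Write P(m) = am + b; the 2 given values yield a linear system in the 2 coefficients.
Solving, P(m) = 3m - 4.
Then P(-1) = -7.

-7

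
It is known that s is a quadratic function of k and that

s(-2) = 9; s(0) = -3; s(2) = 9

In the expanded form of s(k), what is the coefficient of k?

0

Write s(k) = ak² + bk + c; the 3 given values yield a linear system in the 3 coefficients.
Solving, s(k) = 3k² - 3.
The coefficient of k is 0.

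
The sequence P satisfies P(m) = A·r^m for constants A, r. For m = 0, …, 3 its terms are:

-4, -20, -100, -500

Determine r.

5

Consecutive ratio: -20/(-4) = 5, and -100/(-20) = 5, so r = 5.
Then A·5^0 = -4 gives A = -4, and P(m) = -4·5^m.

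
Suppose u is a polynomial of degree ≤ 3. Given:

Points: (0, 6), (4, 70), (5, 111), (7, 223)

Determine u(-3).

63

Write u(m) = am³ + bm² + cm + d; the 4 given values yield a linear system in the 4 coefficients.
Solving, the leading coefficient vanishes, and u(m) = 5m² - 4m + 6.
Then u(-3) = 63.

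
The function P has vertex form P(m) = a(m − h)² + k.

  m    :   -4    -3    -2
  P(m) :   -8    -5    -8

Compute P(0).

-32

First differences 3, -3; second difference -6 = 2a, so a = -3.
Expanding, the m-coefficient is −2ah = 6h; matching it to the data gives h = -3, and then k = -5.
So P(m) = -3(m + 3)² − 5.
P(0) = -3·3² − 5 = -32.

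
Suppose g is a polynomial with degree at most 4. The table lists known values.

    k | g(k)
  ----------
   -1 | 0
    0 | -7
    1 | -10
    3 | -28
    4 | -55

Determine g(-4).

Write g(k) = ak^4 + bk³ + ck² + dk + e; the 5 given values yield a linear system in the 5 coefficients.
Solving, the leading coefficient vanishes, and g(k) = -k³ + 2k² - 4k - 7.
Then g(-4) = 105.

105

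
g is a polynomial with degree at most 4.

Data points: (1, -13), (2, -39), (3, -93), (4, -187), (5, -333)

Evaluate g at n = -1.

3

First differences: -26, -54, -94, -146. Second differences: -28, -40, -52. Third differences: -12, -12.
Level-3 differences are constant, so g has degree 3.
Fitting a degree-3 polynomial gives g(n) = -2n³ - 2n² - 6n - 3.
Then g(-1) = 3.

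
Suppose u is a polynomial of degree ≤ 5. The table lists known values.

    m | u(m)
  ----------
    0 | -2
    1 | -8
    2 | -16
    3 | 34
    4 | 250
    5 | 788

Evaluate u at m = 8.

First differences: -6, -8, 50, 216, 538. Second differences: -2, 58, 166, 322. Third differences: 60, 108, 156. Fourth differences: 48, 48.
Level-4 differences are constant, so u has degree 4.
Fitting a degree-4 polynomial gives u(m) = 2m^4 - 2m³ - 9m² + 3m - 2.
Then u(8) = 6614.

6614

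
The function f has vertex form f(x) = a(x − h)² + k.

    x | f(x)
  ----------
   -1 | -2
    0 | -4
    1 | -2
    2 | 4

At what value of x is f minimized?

0

First differences -2, 2, 6; second difference 4 = 2a, so a = 2.
Expanding, the x-coefficient is −2ah = -4h; matching it to the data gives h = 0, and then k = -4.
So f(x) = 2(x + 0)² − 4.
Hence h = 0.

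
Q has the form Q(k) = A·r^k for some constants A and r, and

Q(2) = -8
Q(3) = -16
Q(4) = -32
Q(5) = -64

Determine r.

Consecutive ratio: -16/(-8) = 2, and -32/(-16) = 2, so r = 2.
Then A·2^2 = -8 gives A = -2, and Q(k) = -2·2^k.

2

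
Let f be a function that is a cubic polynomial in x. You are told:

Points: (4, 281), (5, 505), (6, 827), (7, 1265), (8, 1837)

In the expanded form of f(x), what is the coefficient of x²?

4

First differences: 224, 322, 438, 572. Second differences: 98, 116, 134. Third differences: 18, 18.
Level-3 differences are constant, so f has degree 3.
Fitting a degree-3 polynomial gives f(x) = 3x³ + 4x² + 5x + 5.
The coefficient of x² is 4.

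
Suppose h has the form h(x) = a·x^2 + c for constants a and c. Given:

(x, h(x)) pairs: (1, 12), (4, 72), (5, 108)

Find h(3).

From h(1) = 12 and h(4) = 72: 1a + c = 12 and 16a + c = 72.
Subtracting: 15a = 60, so a = 4; then c = 12 − 4·1 = 8.
So h(x) = 4x² + 8, and h(3) = 44.

44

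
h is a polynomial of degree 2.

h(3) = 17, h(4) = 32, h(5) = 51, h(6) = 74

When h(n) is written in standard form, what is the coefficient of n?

Write h(n) = an² + bn + c; the 4 given values yield a linear system in the 3 coefficients.
Solving, h(n) = 2n² + n - 4.
The coefficient of n is 1.

1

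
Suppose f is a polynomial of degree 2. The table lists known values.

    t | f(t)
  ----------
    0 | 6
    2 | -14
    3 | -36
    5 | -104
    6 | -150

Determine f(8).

-266

Write f(t) = at² + bt + c; the 5 given values yield a linear system in the 3 coefficients.
Solving, f(t) = -4t² - 2t + 6.
Then f(8) = -266.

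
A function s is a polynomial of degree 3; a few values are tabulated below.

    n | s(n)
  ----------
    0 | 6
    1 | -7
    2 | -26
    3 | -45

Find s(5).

-59

Write s(n) = an³ + bn² + cn + d; the 4 given values yield a linear system in the 4 coefficients.
Solving, s(n) = n³ - 6n² - 8n + 6.
Then s(5) = -59.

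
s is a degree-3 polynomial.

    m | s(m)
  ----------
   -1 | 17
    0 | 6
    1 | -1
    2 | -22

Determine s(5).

Write s(m) = am³ + bm² + cm + d; the 4 given values yield a linear system in the 4 coefficients.
Solving, s(m) = -3m³ + 2m² - 6m + 6.
Then s(5) = -349.

-349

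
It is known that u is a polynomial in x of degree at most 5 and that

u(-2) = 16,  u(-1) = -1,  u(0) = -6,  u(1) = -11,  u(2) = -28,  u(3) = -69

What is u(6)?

First differences: -17, -5, -5, -17, -41. Second differences: 12, 0, -12, -24. Third differences: -12, -12, -12.
Level-3 differences are constant, so u has degree 3.
Fitting a degree-3 polynomial gives u(x) = -2x³ - 3x - 6.
Then u(6) = -456.

-456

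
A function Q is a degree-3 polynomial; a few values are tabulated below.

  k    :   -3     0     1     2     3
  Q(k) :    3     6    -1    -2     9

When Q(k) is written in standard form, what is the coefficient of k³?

Write Q(k) = ak³ + bk² + ck + d; the 5 given values yield a linear system in the 4 coefficients.
Solving, Q(k) = k³ - 8k + 6.
The coefficient of k³ is 1.

1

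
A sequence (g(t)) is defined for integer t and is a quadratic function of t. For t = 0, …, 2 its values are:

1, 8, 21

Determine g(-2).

Write g(t) = at² + bt + c; the 3 given values yield a linear system in the 3 coefficients.
Solving, g(t) = 3t² + 4t + 1.
Then g(-2) = 5.

5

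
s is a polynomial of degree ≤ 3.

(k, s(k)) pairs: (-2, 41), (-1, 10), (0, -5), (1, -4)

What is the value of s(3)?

Write s(k) = ak³ + bk² + ck + d; the 4 given values yield a linear system in the 4 coefficients.
Solving, the leading coefficient vanishes, and s(k) = 8k² - 7k - 5.
Then s(3) = 46.

46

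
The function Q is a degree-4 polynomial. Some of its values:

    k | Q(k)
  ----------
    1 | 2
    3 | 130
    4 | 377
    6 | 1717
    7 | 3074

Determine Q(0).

Write Q(k) = ak^4 + bk³ + ck² + dk + e; the 5 given values yield a linear system in the 5 coefficients.
Solving, Q(k) = k^4 + 2k³ - 2k + 1.
Then Q(0) = 1.

1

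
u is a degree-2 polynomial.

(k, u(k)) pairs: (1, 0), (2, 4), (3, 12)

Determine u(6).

Write u(k) = ak² + bk + c; the 3 given values yield a linear system in the 3 coefficients.
Solving, u(k) = 2k² - 2k.
Then u(6) = 60.

60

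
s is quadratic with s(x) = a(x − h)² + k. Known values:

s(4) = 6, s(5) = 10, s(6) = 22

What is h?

4

First differences 4, 12; second difference 8 = 2a, so a = 4.
Expanding, the x-coefficient is −2ah = -8h; matching it to the data gives h = 4, and then k = 6.
So s(x) = 4(x − 4)² + 6.
Hence h = 4.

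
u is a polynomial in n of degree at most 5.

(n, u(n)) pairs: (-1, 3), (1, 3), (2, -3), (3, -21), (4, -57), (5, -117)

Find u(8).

Write u(n) = an^5 + bn^4 + cn³ + dn² + en + p; the 6 given values yield a linear system in the 6 coefficients.
Solving, the top 2 coefficients vanish, and u(n) = -n³ + n + 3.
Then u(8) = -501.

-501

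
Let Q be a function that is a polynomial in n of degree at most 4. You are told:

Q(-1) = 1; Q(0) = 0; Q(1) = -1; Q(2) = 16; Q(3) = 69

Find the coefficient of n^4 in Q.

First differences: -1, -1, 17, 53. Second differences: 0, 18, 36. Third differences: 18, 18.
Level-3 differences are constant, so Q has degree 3.
Fitting a degree-3 polynomial gives Q(n) = 3n³ - 4n.
The coefficient of n^4 is 0.

0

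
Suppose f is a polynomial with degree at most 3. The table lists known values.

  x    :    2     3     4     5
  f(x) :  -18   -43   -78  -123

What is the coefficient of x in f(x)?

0

Write f(x) = ax³ + bx² + cx + d; the 4 given values yield a linear system in the 4 coefficients.
Solving, the leading coefficient vanishes, and f(x) = -5x² + 2.
The coefficient of x is 0.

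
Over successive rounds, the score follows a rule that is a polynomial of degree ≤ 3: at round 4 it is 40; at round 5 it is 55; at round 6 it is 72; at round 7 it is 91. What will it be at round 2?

Write the value at m as g(m).
Write g(m) = am³ + bm² + cm + d; the 4 given values yield a linear system in the 4 coefficients.
Solving, the leading coefficient vanishes, and g(m) = m² + 6m.
Then g(2) = 16.

16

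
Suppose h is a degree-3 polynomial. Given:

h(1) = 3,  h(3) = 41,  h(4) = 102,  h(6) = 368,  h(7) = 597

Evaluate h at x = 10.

Write h(x) = ax³ + bx² + cx + d; the 5 given values yield a linear system in the 4 coefficients.
Solving, h(x) = 2x³ - 2x² + x + 2.
Then h(10) = 1812.

1812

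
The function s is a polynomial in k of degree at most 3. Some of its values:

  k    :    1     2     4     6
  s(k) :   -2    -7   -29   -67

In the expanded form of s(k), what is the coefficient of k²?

Write s(k) = ak³ + bk² + ck + d; the 4 given values yield a linear system in the 4 coefficients.
Solving, the leading coefficient vanishes, and s(k) = -2k² + k - 1.
The coefficient of k² is -2.

-2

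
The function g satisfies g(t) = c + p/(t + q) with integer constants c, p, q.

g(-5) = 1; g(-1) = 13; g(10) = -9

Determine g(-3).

4

(g(t) − c)(t + q) = p for each data point; the three points give a linear system in c and q, then p follows.
Solving: c = -5, q = -1, p = -36, so g(t) = -5 − 36/(t − 1).
Then g(-3) = -5 − 36/(-4) = 4.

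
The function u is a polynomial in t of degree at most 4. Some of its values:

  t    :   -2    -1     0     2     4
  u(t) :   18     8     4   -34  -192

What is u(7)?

-864

Write u(t) = at^4 + bt³ + ct² + dt + e; the 5 given values yield a linear system in the 5 coefficients.
Solving, the leading coefficient vanishes, and u(t) = -2t³ - 3t² - 5t + 4.
Then u(7) = -864.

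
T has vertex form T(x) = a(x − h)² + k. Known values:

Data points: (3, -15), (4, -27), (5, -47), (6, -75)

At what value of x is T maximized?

First differences -12, -20, -28; second difference -8 = 2a, so a = -4.
Expanding, the x-coefficient is −2ah = 8h; matching it to the data gives h = 2, and then k = -11.
So T(x) = -4(x − 2)² − 11.
Hence h = 2.

2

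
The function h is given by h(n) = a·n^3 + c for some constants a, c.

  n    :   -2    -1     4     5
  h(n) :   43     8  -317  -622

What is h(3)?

From h(-2) = 43 and h(-1) = 8: -8a + c = 43 and -1a + c = 8.
Subtracting: 7a = -35, so a = -5; then c = 43 − (-5)·(-8) = 3.
So h(n) = -5n³ + 3, and h(3) = -132.

-132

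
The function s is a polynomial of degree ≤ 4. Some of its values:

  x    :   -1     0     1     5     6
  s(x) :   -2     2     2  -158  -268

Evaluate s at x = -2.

Write s(x) = ax^4 + bx³ + cx² + dx + e; the 5 given values yield a linear system in the 5 coefficients.
Solving, the leading coefficient vanishes, and s(x) = -x³ - 2x² + 3x + 2.
Then s(-2) = -4.

-4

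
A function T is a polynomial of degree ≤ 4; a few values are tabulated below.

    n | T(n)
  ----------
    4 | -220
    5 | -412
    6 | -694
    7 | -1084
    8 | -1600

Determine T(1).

-4

Write T(n) = an^4 + bn³ + cn² + dn + e; the 5 given values yield a linear system in the 5 coefficients.
Solving, the leading coefficient vanishes, and T(n) = -3n³ - 9n + 8.
Then T(1) = -4.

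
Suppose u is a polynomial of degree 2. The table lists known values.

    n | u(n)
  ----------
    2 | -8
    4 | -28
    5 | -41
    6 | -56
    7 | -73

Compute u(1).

Write u(n) = an² + bn + c; the 5 given values yield a linear system in the 3 coefficients.
Solving, u(n) = -n² - 4n + 4.
Then u(1) = -1.

-1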